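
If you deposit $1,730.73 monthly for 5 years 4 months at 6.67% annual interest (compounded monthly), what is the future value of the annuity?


Future value of an ordinary annuity: FV = PMT × ((1 + r)^n − 1) / r
Monthly rate r = 0.0667/12 ≈ 0.00555833, n = 64
FV = $1,730.73 × ((1 + 0.0667/12)^64 − 1) / (0.0667/12)
FV = $1,730.73 × 76.609617
FV = $132,590.56

FV = PMT × ((1+r)^n - 1)/r = $132,590.56


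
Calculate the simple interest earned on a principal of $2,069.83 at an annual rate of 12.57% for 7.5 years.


Simple interest formula: I = P × r × t
I = $2,069.83 × 0.1257 × 7.5
I = $1,951.33

I = P × r × t = $1,951.33


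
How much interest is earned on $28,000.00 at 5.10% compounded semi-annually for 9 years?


Compound interest earned = final amount − principal.
A = P(1 + r/n)^(nt) = $28,000.00 × (1 + 0.051/2)^(2 × 9) = $44,055.49
Interest = A − P = $44,055.49 − $28,000.00 = $16,055.49

Interest = A - P = $16,055.49


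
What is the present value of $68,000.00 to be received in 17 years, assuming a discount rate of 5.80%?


Present value formula: PV = FV / (1 + r)^t
PV = $68,000.00 / (1 + 0.058)^17
PV = $68,000.00 / 2.607692
PV = $26,076.70

PV = FV / (1 + r)^t = $26,076.70


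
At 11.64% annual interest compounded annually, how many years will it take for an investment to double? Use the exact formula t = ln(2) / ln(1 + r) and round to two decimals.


Doubling condition: (1 + r)^t = 2
Take ln of both sides: t × ln(1 + r) = ln(2)
t = ln(2) / ln(1 + r)
t = 0.693147 / 0.110109
t = 6.30

t = ln(2) / ln(1 + r) = 6.30 years


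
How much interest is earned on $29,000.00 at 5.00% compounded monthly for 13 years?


Compound interest earned = final amount − principal.
A = P(1 + r/n)^(nt) = $29,000.00 × (1 + 0.05/12)^(12 × 13) = $55,475.72
Interest = A − P = $55,475.72 − $29,000.00 = $26,475.72

Interest = A - P = $26,475.72


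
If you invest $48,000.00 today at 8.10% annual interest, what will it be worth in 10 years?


Future value formula: FV = PV × (1 + r)^t
FV = $48,000.00 × (1 + 0.081)^10
FV = $48,000.00 × 2.1789985
FV = $104,591.93

FV = PV × (1 + r)^t = $104,591.93


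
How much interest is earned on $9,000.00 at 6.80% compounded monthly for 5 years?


Compound interest earned = final amount − principal.
A = P(1 + r/n)^(nt) = $9,000.00 × (1 + 0.068/12)^(12 × 5) = $12,632.40
Interest = A − P = $12,632.40 − $9,000.00 = $3,632.40

Interest = A - P = $3,632.40


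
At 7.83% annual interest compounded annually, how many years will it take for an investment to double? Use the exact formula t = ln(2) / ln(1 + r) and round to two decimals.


Doubling condition: (1 + r)^t = 2
Take ln of both sides: t × ln(1 + r) = ln(2)
t = ln(2) / ln(1 + r)
t = 0.693147 / 0.075386
t = 9.19

t = ln(2) / ln(1 + r) = 9.19 years


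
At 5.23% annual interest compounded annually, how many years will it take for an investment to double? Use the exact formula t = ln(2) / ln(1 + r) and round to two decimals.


Doubling condition: (1 + r)^t = 2
Take ln of both sides: t × ln(1 + r) = ln(2)
t = ln(2) / ln(1 + r)
t = 0.693147 / 0.050978
t = 13.60

t = ln(2) / ln(1 + r) = 13.60 years


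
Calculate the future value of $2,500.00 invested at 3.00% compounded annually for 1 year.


Compound interest formula: A = P(1 + r/n)^(nt)
A = $2,500.00 × (1 + 0.03/1)^(1 × 1)
Growth factor: (1 + 0.03/1)^1 = 1.030000
A = $2,500.00 × 1.030000
A = $2,575.00

A = P(1 + r/n)^(nt) = $2,575.00


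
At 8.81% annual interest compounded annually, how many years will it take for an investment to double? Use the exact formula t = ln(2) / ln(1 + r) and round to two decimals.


Doubling condition: (1 + r)^t = 2
Take ln of both sides: t × ln(1 + r) = ln(2)
t = ln(2) / ln(1 + r)
t = 0.693147 / 0.084433
t = 8.21

t = ln(2) / ln(1 + r) = 8.21 years


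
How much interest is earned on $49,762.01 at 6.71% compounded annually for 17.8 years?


Compound interest earned = final amount − principal.
A = P(1 + r/n)^(nt) = $49,762.01 × (1 + 0.0671/1)^(1 × 17.8) = $158,106.25
Interest = A − P = $158,106.25 − $49,762.01 = $108,344.24

Interest = A - P = $108,344.24


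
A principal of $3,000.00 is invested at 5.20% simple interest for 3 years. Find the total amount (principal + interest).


Total amount formula: A = P(1 + rt) = P + P·r·t
Interest: I = P × r × t = $3,000.00 × 0.052 × 3 = $468.00
A = P + I = $3,000.00 + $468.00 = $3,468.00

A = P + I = P(1 + rt) = $3,468.00


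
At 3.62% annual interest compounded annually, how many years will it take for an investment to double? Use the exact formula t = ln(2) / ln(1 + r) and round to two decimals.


Doubling condition: (1 + r)^t = 2
Take ln of both sides: t × ln(1 + r) = ln(2)
t = ln(2) / ln(1 + r)
t = 0.693147 / 0.035560
t = 19.49

t = ln(2) / ln(1 + r) = 19.49 years


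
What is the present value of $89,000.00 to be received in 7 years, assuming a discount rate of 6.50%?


Present value formula: PV = FV / (1 + r)^t
PV = $89,000.00 / (1 + 0.065)^7
PV = $89,000.00 / 1.5539865
PV = $57,272.05

PV = FV / (1 + r)^t = $57,272.05


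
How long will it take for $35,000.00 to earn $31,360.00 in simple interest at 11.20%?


Rearrange the simple interest formula for t:
I = P × r × t  ⇒  t = I / (P × r)
t = $31,360.00 / ($35,000.00 × 0.112)
t = 8

t = I/(P×r) = 8 years


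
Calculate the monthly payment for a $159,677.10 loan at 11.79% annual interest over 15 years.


Loan payment formula: PMT = PV × r / (1 − (1 + r)^(−n))
Monthly rate r = 0.1179/12 = 0.009825, n = 180 months
Denominator: 1 − (1 + 0.1179/12)^(−180) = 0.827933
PMT = $159,677.10 × (0.1179/12) / 0.827933
PMT = $1,894.87 per month

PMT = PV × r / (1-(1+r)^(-n)) = $1,894.87/month


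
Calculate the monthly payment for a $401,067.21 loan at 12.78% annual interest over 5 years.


Loan payment formula: PMT = PV × r / (1 − (1 + r)^(−n))
Monthly rate r = 0.1278/12 = 0.01065, n = 60 months
Denominator: 1 − (1 + 0.1278/12)^(−60) = 0.4703937
PMT = $401,067.21 × (0.1278/12) / 0.4703937
PMT = $9,080.41 per month

PMT = PV × r / (1-(1+r)^(-n)) = $9,080.41/month


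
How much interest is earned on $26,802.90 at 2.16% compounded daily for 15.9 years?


Compound interest earned = final amount − principal.
A = P(1 + r/n)^(nt) = $26,802.90 × (1 + 0.0216/365)^(365 × 15.9) = $37,786.05
Interest = A − P = $37,786.05 − $26,802.90 = $10,983.15

Interest = A - P = $10,983.15


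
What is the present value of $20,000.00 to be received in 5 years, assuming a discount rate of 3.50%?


Present value formula: PV = FV / (1 + r)^t
PV = $20,000.00 / (1 + 0.035)^5
PV = $20,000.00 / 1.1876863
PV = $16,839.46

PV = FV / (1 + r)^t = $16,839.46


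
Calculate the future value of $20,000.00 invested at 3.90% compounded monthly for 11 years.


Compound interest formula: A = P(1 + r/n)^(nt)
A = $20,000.00 × (1 + 0.039/12)^(12 × 11)
Growth factor: (1 + 0.039/12)^132 = 1.534653
A = $20,000.00 × 1.534653
A = $30,693.06

A = P(1 + r/n)^(nt) = $30,693.06


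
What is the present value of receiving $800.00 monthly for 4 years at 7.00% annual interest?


Present value of an ordinary annuity: PV = PMT × (1 − (1 + r)^(−n)) / r
Monthly rate r = 0.07/12 ≈ 0.00583333, n = 48
PV = $800.00 × (1 − (1 + 0.07/12)^(−48)) / (0.07/12)
PV = $800.00 × 41.760201
PV = $33,408.16

PV = PMT × (1-(1+r)^(-n))/r = $33,408.16


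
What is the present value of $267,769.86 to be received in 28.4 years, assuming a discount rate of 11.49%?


Present value formula: PV = FV / (1 + r)^t
PV = $267,769.86 / (1 + 0.1149)^28.4
PV = $267,769.86 / 21.953309
PV = $12,197.24

PV = FV / (1 + r)^t = $12,197.24


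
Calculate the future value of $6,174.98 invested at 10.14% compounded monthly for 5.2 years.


Compound interest formula: A = P(1 + r/n)^(nt)
A = $6,174.98 × (1 + 0.1014/12)^(12 × 5.2)
Growth factor: (1 + 0.1014/12)^62.4 = 1.69056825
A = $6,174.98 × 1.69056825
A = $10,439.23

A = P(1 + r/n)^(nt) = $10,439.23


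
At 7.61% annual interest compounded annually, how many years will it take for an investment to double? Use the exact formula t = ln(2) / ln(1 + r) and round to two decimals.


Doubling condition: (1 + r)^t = 2
Take ln of both sides: t × ln(1 + r) = ln(2)
t = ln(2) / ln(1 + r)
t = 0.693147 / 0.073343
t = 9.45

t = ln(2) / ln(1 + r) = 9.45 years


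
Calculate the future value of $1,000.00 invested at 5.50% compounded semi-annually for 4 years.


Compound interest formula: A = P(1 + r/n)^(nt)
A = $1,000.00 × (1 + 0.055/2)^(2 × 4)
Growth factor: (1 + 0.055/2)^8 = 1.242381
A = $1,000.00 × 1.242381
A = $1,242.38

A = P(1 + r/n)^(nt) = $1,242.38


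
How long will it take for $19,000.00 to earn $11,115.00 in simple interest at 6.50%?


Rearrange the simple interest formula for t:
I = P × r × t  ⇒  t = I / (P × r)
t = $11,115.00 / ($19,000.00 × 0.065)
t = 9

t = I/(P×r) = 9 years


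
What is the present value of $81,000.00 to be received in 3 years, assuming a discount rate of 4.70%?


Present value formula: PV = FV / (1 + r)^t
PV = $81,000.00 / (1 + 0.047)^3
PV = $81,000.00 / 1.1477308
PV = $70,574.04

PV = FV / (1 + r)^t = $70,574.04


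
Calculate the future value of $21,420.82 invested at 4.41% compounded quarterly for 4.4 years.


Compound interest formula: A = P(1 + r/n)^(nt)
A = $21,420.82 × (1 + 0.0441/4)^(4 × 4.4)
Growth factor: (1 + 0.0441/4)^17.6 = 1.2128563
A = $21,420.82 × 1.2128563
A = $25,980.38

A = P(1 + r/n)^(nt) = $25,980.38


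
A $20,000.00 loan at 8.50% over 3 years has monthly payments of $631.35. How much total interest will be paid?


Total paid over the life of the loan = PMT × n.
Total paid = $631.35 × 36 = $22,728.60
Total interest = total paid − principal = $22,728.60 − $20,000.00 = $2,728.60

Total interest = (PMT × n) - PV = $2,728.60


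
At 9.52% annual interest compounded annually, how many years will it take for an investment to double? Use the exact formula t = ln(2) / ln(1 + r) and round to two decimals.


Doubling condition: (1 + r)^t = 2
Take ln of both sides: t × ln(1 + r) = ln(2)
t = ln(2) / ln(1 + r)
t = 0.693147 / 0.090937
t = 7.62

t = ln(2) / ln(1 + r) = 7.62 years


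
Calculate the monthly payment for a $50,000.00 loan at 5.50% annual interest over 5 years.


Loan payment formula: PMT = PV × r / (1 − (1 + r)^(−n))
Monthly rate r = 0.055/12 ≈ 0.00458333, n = 60 months
Denominator: 1 − (1 + 0.055/12)^(−60) = 0.239950
PMT = $50,000.00 × (0.055/12) / 0.239950
PMT = $955.06 per month

PMT = PV × r / (1-(1+r)^(-n)) = $955.06/month


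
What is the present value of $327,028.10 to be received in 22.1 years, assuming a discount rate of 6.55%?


Present value formula: PV = FV / (1 + r)^t
PV = $327,028.10 / (1 + 0.0655)^22.1
PV = $327,028.10 / 4.0637907
PV = $80,473.66

PV = FV / (1 + r)^t = $80,473.66


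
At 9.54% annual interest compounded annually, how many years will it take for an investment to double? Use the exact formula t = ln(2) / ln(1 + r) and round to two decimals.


Doubling condition: (1 + r)^t = 2
Take ln of both sides: t × ln(1 + r) = ln(2)
t = ln(2) / ln(1 + r)
t = 0.693147 / 0.091120
t = 7.61

t = ln(2) / ln(1 + r) = 7.61 years


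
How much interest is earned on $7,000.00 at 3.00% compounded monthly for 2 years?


Compound interest earned = final amount − principal.
A = P(1 + r/n)^(nt) = $7,000.00 × (1 + 0.03/12)^(12 × 2) = $7,432.30
Interest = A − P = $7,432.30 − $7,000.00 = $432.30

Interest = A - P = $432.30


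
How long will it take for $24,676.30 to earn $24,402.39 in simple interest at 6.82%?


Rearrange the simple interest formula for t:
I = P × r × t  ⇒  t = I / (P × r)
t = $24,402.39 / ($24,676.30 × 0.0682)
t = 14.5

t = I/(P×r) = 14.5 years


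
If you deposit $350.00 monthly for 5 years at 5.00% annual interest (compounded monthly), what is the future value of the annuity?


Future value of an ordinary annuity: FV = PMT × ((1 + r)^n − 1) / r
Monthly rate r = 0.05/12 ≈ 0.00416667, n = 60
FV = $350.00 × ((1 + 0.05/12)^60 − 1) / (0.05/12)
FV = $350.00 × 68.006083
FV = $23,802.13

FV = PMT × ((1+r)^n - 1)/r = $23,802.13


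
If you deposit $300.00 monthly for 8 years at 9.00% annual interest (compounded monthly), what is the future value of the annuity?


Future value of an ordinary annuity: FV = PMT × ((1 + r)^n − 1) / r
Monthly rate r = 0.09/12 = 0.0075, n = 96
FV = $300.00 × ((1 + 0.09/12)^96 − 1) / (0.09/12)
FV = $300.00 × 139.856164
FV = $41,956.85

FV = PMT × ((1+r)^n - 1)/r = $41,956.85


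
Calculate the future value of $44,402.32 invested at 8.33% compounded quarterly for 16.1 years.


Compound interest formula: A = P(1 + r/n)^(nt)
A = $44,402.32 × (1 + 0.0833/4)^(4 × 16.1)
Growth factor: (1 + 0.0833/4)^64.4 = 3.7710609
A = $44,402.32 × 3.7710609
A = $167,443.85

A = P(1 + r/n)^(nt) = $167,443.85


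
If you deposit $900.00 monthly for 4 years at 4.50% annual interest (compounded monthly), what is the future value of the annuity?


Future value of an ordinary annuity: FV = PMT × ((1 + r)^n − 1) / r
Monthly rate r = 0.045/12 = 0.00375, n = 48
FV = $900.00 × ((1 + 0.045/12)^48 − 1) / (0.045/12)
FV = $900.00 × 52.483834
FV = $47,235.45

FV = PMT × ((1+r)^n - 1)/r = $47,235.45


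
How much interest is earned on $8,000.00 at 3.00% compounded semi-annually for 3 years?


Compound interest earned = final amount − principal.
A = P(1 + r/n)^(nt) = $8,000.00 × (1 + 0.03/2)^(2 × 3) = $8,747.55
Interest = A − P = $8,747.55 − $8,000.00 = $747.55

Interest = A - P = $747.55


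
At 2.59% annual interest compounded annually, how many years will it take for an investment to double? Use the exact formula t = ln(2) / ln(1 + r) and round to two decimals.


Doubling condition: (1 + r)^t = 2
Take ln of both sides: t × ln(1 + r) = ln(2)
t = ln(2) / ln(1 + r)
t = 0.693147 / 0.025570
t = 27.11

t = ln(2) / ln(1 + r) = 27.11 years


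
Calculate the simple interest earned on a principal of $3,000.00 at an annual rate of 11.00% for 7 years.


Simple interest formula: I = P × r × t
I = $3,000.00 × 0.11 × 7
I = $2,310.00

I = P × r × t = $2,310.00


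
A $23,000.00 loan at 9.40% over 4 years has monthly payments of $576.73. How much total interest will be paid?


Total paid over the life of the loan = PMT × n.
Total paid = $576.73 × 48 = $27,683.04
Total interest = total paid − principal = $27,683.04 − $23,000.00 = $4,683.04

Total interest = (PMT × n) - PV = $4,683.04


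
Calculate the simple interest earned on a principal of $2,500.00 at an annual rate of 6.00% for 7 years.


Simple interest formula: I = P × r × t
I = $2,500.00 × 0.06 × 7
I = $1,050.00

I = P × r × t = $1,050.00


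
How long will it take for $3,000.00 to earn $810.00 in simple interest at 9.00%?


Rearrange the simple interest formula for t:
I = P × r × t  ⇒  t = I / (P × r)
t = $810.00 / ($3,000.00 × 0.09)
t = 3

t = I/(P×r) = 3 years


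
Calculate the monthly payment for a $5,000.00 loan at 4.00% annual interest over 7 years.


Loan payment formula: PMT = PV × r / (1 − (1 + r)^(−n))
Monthly rate r = 0.04/12 ≈ 0.00333333, n = 84 months
Denominator: 1 − (1 + 0.04/12)^(−84) = 0.243864
PMT = $5,000.00 × (0.04/12) / 0.243864
PMT = $68.34 per month

PMT = PV × r / (1-(1+r)^(-n)) = $68.34/month


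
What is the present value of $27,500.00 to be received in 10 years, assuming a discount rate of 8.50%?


Present value formula: PV = FV / (1 + r)^t
PV = $27,500.00 / (1 + 0.085)^10
PV = $27,500.00 / 2.260983
PV = $12,162.85

PV = FV / (1 + r)^t = $12,162.85


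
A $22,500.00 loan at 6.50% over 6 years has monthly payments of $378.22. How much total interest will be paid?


Total paid over the life of the loan = PMT × n.
Total paid = $378.22 × 72 = $27,231.84
Total interest = total paid − principal = $27,231.84 − $22,500.00 = $4,731.84

Total interest = (PMT × n) - PV = $4,731.84


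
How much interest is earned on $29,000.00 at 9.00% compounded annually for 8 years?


Compound interest earned = final amount − principal.
A = P(1 + r/n)^(nt) = $29,000.00 × (1 + 0.09/1)^(1 × 8) = $57,784.32
Interest = A − P = $57,784.32 − $29,000.00 = $28,784.32

Interest = A - P = $28,784.32


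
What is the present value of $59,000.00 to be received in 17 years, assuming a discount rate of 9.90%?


Present value formula: PV = FV / (1 + r)^t
PV = $59,000.00 / (1 + 0.099)^17
PV = $59,000.00 / 4.976921
PV = $11,854.72

PV = FV / (1 + r)^t = $11,854.72


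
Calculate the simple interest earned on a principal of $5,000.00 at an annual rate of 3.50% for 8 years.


Simple interest formula: I = P × r × t
I = $5,000.00 × 0.035 × 8
I = $1,400.00

I = P × r × t = $1,400.00


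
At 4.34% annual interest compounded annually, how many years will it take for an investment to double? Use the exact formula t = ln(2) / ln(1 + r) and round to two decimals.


Doubling condition: (1 + r)^t = 2
Take ln of both sides: t × ln(1 + r) = ln(2)
t = ln(2) / ln(1 + r)
t = 0.693147 / 0.042485
t = 16.32

t = ln(2) / ln(1 + r) = 16.32 years


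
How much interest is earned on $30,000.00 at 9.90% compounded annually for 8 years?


Compound interest earned = final amount − principal.
A = P(1 + r/n)^(nt) = $30,000.00 × (1 + 0.099/1)^(1 × 8) = $63,841.46
Interest = A − P = $63,841.46 − $30,000.00 = $33,841.46

Interest = A - P = $33,841.46


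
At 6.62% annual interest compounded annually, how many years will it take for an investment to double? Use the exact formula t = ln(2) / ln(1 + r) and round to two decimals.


Doubling condition: (1 + r)^t = 2
Take ln of both sides: t × ln(1 + r) = ln(2)
t = ln(2) / ln(1 + r)
t = 0.693147 / 0.064101
t = 10.81

t = ln(2) / ln(1 + r) = 10.81 years


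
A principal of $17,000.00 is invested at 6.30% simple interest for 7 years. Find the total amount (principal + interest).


Total amount formula: A = P(1 + rt) = P + P·r·t
Interest: I = P × r × t = $17,000.00 × 0.063 × 7 = $7,497.00
A = P + I = $17,000.00 + $7,497.00 = $24,497.00

A = P + I = P(1 + rt) = $24,497.00


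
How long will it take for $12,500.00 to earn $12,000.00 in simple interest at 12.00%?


Rearrange the simple interest formula for t:
I = P × r × t  ⇒  t = I / (P × r)
t = $12,000.00 / ($12,500.00 × 0.12)
t = 8

t = I/(P×r) = 8 years


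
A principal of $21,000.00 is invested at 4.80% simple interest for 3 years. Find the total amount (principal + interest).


Total amount formula: A = P(1 + rt) = P + P·r·t
Interest: I = P × r × t = $21,000.00 × 0.048 × 3 = $3,024.00
A = P + I = $21,000.00 + $3,024.00 = $24,024.00

A = P + I = P(1 + rt) = $24,024.00


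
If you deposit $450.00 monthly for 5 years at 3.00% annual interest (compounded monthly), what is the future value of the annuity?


Future value of an ordinary annuity: FV = PMT × ((1 + r)^n − 1) / r
Monthly rate r = 0.03/12 = 0.0025, n = 60
FV = $450.00 × ((1 + 0.03/12)^60 − 1) / (0.03/12)
FV = $450.00 × 64.646713
FV = $29,091.02

FV = PMT × ((1+r)^n - 1)/r = $29,091.02


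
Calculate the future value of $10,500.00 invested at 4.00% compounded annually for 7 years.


Compound interest formula: A = P(1 + r/n)^(nt)
A = $10,500.00 × (1 + 0.04/1)^(1 × 7)
Growth factor: (1 + 0.04/1)^7 = 1.3159318
A = $10,500.00 × 1.3159318
A = $13,817.28

A = P(1 + r/n)^(nt) = $13,817.28


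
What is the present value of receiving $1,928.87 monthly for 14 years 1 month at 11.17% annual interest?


Present value of an ordinary annuity: PV = PMT × (1 − (1 + r)^(−n)) / r
Monthly rate r = 0.1117/12 ≈ 0.00930833, n = 169
PV = $1,928.87 × (1 − (1 + 0.1117/12)^(−169)) / (0.1117/12)
PV = $1,928.87 × 84.986843
PV = $163,928.57

PV = PMT × (1-(1+r)^(-n))/r = $163,928.57


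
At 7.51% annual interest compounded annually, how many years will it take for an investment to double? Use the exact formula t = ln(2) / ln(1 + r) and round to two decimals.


Doubling condition: (1 + r)^t = 2
Take ln of both sides: t × ln(1 + r) = ln(2)
t = ln(2) / ln(1 + r)
t = 0.693147 / 0.072414
t = 9.57

t = ln(2) / ln(1 + r) = 9.57 years


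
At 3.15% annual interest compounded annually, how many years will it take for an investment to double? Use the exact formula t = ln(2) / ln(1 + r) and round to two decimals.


Doubling condition: (1 + r)^t = 2
Take ln of both sides: t × ln(1 + r) = ln(2)
t = ln(2) / ln(1 + r)
t = 0.693147 / 0.031014
t = 22.35

t = ln(2) / ln(1 + r) = 22.35 years


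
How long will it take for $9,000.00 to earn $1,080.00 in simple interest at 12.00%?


Rearrange the simple interest formula for t:
I = P × r × t  ⇒  t = I / (P × r)
t = $1,080.00 / ($9,000.00 × 0.12)
t = 1

t = I/(P×r) = 1 year


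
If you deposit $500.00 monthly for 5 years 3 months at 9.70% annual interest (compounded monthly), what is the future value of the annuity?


Future value of an ordinary annuity: FV = PMT × ((1 + r)^n − 1) / r
Monthly rate r = 0.097/12 ≈ 0.00808333, n = 63
FV = $500.00 × ((1 + 0.097/12)^63 − 1) / (0.097/12)
FV = $500.00 × 81.728605
FV = $40,864.30

FV = PMT × ((1+r)^n - 1)/r = $40,864.30


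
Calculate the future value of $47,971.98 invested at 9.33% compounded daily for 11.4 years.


Compound interest formula: A = P(1 + r/n)^(nt)
A = $47,971.98 × (1 + 0.0933/365)^(365 × 11.4)
Growth factor: (1 + 0.0933/365)^4161 = 2.896445
A = $47,971.98 × 2.896445
A = $138,948.20

A = P(1 + r/n)^(nt) = $138,948.20


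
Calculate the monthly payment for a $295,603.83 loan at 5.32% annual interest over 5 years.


Loan payment formula: PMT = PV × r / (1 − (1 + r)^(−n))
Monthly rate r = 0.0532/12 ≈ 0.00443333, n = 60 months
Denominator: 1 − (1 + 0.0532/12)^(−60) = 0.233110
PMT = $295,603.83 × (0.0532/12) / 0.233110
PMT = $5,621.85 per month

PMT = PV × r / (1-(1+r)^(-n)) = $5,621.85/month


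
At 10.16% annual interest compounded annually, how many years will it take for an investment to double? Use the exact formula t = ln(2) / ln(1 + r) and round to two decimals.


Doubling condition: (1 + r)^t = 2
Take ln of both sides: t × ln(1 + r) = ln(2)
t = ln(2) / ln(1 + r)
t = 0.693147 / 0.096764
t = 7.16

t = ln(2) / ln(1 + r) = 7.16 years


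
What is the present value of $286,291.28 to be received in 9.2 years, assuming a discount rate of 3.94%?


Present value formula: PV = FV / (1 + r)^t
PV = $286,291.28 / (1 + 0.0394)^9.2
PV = $286,291.28 / 1.42692437
PV = $200,635.22

PV = FV / (1 + r)^t = $200,635.22


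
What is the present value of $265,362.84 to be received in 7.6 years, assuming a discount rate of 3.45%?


Present value formula: PV = FV / (1 + r)^t
PV = $265,362.84 / (1 + 0.0345)^7.6
PV = $265,362.84 / 1.2940521
PV = $205,063.49

PV = FV / (1 + r)^t = $205,063.49


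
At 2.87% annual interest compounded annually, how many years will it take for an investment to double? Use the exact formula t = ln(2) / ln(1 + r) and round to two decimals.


Doubling condition: (1 + r)^t = 2
Take ln of both sides: t × ln(1 + r) = ln(2)
t = ln(2) / ln(1 + r)
t = 0.693147 / 0.028296
t = 24.50

t = ln(2) / ln(1 + r) = 24.50 years


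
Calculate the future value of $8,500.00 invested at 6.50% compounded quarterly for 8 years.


Compound interest formula: A = P(1 + r/n)^(nt)
A = $8,500.00 × (1 + 0.065/4)^(4 × 8)
Growth factor: (1 + 0.065/4)^32 = 1.675012
A = $8,500.00 × 1.675012
A = $14,237.60

A = P(1 + r/n)^(nt) = $14,237.60


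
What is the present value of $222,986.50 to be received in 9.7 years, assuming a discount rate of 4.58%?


Present value formula: PV = FV / (1 + r)^t
PV = $222,986.50 / (1 + 0.0458)^9.7
PV = $222,986.50 / 1.54401595
PV = $144,419.82

PV = FV / (1 + r)^t = $144,419.82


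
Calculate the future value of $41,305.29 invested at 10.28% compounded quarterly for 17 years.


Compound interest formula: A = P(1 + r/n)^(nt)
A = $41,305.29 × (1 + 0.1028/4)^(4 × 17)
Growth factor: (1 + 0.1028/4)^68 = 5.615445
A = $41,305.29 × 5.615445
A = $231,947.58

A = P(1 + r/n)^(nt) = $231,947.58


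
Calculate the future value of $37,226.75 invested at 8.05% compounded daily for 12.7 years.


Compound interest formula: A = P(1 + r/n)^(nt)
A = $37,226.75 × (1 + 0.0805/365)^(365 × 12.7)
Growth factor: (1 + 0.0805/365)^4635.5 = 2.7794061
A = $37,226.75 × 2.7794061
A = $103,468.26

A = P(1 + r/n)^(nt) = $103,468.26


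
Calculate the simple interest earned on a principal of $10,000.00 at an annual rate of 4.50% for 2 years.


Simple interest formula: I = P × r × t
I = $10,000.00 × 0.045 × 2
I = $900.00

I = P × r × t = $900.00


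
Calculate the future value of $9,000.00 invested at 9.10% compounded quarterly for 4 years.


Compound interest formula: A = P(1 + r/n)^(nt)
A = $9,000.00 × (1 + 0.091/4)^(4 × 4)
Growth factor: (1 + 0.091/4)^16 = 1.433217
A = $9,000.00 × 1.433217
A = $12,898.95

A = P(1 + r/n)^(nt) = $12,898.95


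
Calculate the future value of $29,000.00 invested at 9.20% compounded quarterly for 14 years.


Compound interest formula: A = P(1 + r/n)^(nt)
A = $29,000.00 × (1 + 0.092/4)^(4 × 14)
Growth factor: (1 + 0.092/4)^56 = 3.5730203
A = $29,000.00 × 3.5730203
A = $103,617.59

A = P(1 + r/n)^(nt) = $103,617.59


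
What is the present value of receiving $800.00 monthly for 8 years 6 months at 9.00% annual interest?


Present value of an ordinary annuity: PV = PMT × (1 − (1 + r)^(−n)) / r
Monthly rate r = 0.09/12 = 0.0075, n = 102
PV = $800.00 × (1 − (1 + 0.09/12)^(−102)) / (0.09/12)
PV = $800.00 × 71.111451
PV = $56,889.16

PV = PMT × (1-(1+r)^(-n))/r = $56,889.16


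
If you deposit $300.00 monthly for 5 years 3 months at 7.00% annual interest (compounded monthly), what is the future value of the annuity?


Future value of an ordinary annuity: FV = PMT × ((1 + r)^n − 1) / r
Monthly rate r = 0.07/12 ≈ 0.00583333, n = 63
FV = $300.00 × ((1 + 0.07/12)^63 − 1) / (0.07/12)
FV = $300.00 × 75.870634
FV = $22,761.19

FV = PMT × ((1+r)^n - 1)/r = $22,761.19


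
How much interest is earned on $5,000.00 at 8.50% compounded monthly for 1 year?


Compound interest earned = final amount − principal.
A = P(1 + r/n)^(nt) = $5,000.00 × (1 + 0.085/12)^(12 × 1) = $5,441.95
Interest = A − P = $5,441.95 − $5,000.00 = $441.95

Interest = A - P = $441.95


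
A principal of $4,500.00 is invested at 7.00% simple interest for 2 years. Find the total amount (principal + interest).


Total amount formula: A = P(1 + rt) = P + P·r·t
Interest: I = P × r × t = $4,500.00 × 0.07 × 2 = $630.00
A = P + I = $4,500.00 + $630.00 = $5,130.00

A = P + I = P(1 + rt) = $5,130.00


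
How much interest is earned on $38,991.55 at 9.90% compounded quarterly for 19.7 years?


Compound interest earned = final amount − principal.
A = P(1 + r/n)^(nt) = $38,991.55 × (1 + 0.099/4)^(4 × 19.7) = $267,709.11
Interest = A − P = $267,709.11 − $38,991.55 = $228,717.56

Interest = A - P = $228,717.56


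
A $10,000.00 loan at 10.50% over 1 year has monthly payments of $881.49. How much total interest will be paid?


Total paid over the life of the loan = PMT × n.
Total paid = $881.49 × 12 = $10,577.88
Total interest = total paid − principal = $10,577.88 − $10,000.00 = $577.88

Total interest = (PMT × n) - PV = $577.88


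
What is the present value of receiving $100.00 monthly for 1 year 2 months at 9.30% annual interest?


Present value of an ordinary annuity: PV = PMT × (1 − (1 + r)^(−n)) / r
Monthly rate r = 0.093/12 = 0.00775, n = 14
PV = $100.00 × (1 − (1 + 0.093/12)^(−14)) / (0.093/12)
PV = $100.00 × 13.218807
PV = $1,321.88

PV = PMT × (1-(1+r)^(-n))/r = $1,321.88


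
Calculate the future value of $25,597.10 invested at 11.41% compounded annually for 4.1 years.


Compound interest formula: A = P(1 + r/n)^(nt)
A = $25,597.10 × (1 + 0.1141/1)^(1 × 4.1)
Growth factor: (1 + 0.1141/1)^4.1 = 1.5573604
A = $25,597.10 × 1.5573604
A = $39,863.91

A = P(1 + r/n)^(nt) = $39,863.91


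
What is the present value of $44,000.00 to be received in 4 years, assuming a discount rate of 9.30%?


Present value formula: PV = FV / (1 + r)^t
PV = $44,000.00 / (1 + 0.093)^4
PV = $44,000.00 / 1.4271862
PV = $30,829.89

PV = FV / (1 + r)^t = $30,829.89


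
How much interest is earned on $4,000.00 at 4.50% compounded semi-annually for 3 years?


Compound interest earned = final amount − principal.
A = P(1 + r/n)^(nt) = $4,000.00 × (1 + 0.045/2)^(2 × 3) = $4,571.30
Interest = A − P = $4,571.30 − $4,000.00 = $571.30

Interest = A - P = $571.30


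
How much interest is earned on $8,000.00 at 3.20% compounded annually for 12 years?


Compound interest earned = final amount − principal.
A = P(1 + r/n)^(nt) = $8,000.00 × (1 + 0.032/1)^(1 × 12) = $11,674.72
Interest = A − P = $11,674.72 − $8,000.00 = $3,674.72

Interest = A - P = $3,674.72


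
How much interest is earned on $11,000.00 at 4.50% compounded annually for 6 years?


Compound interest earned = final amount − principal.
A = P(1 + r/n)^(nt) = $11,000.00 × (1 + 0.045/1)^(1 × 6) = $14,324.86
Interest = A − P = $14,324.86 − $11,000.00 = $3,324.86

Interest = A - P = $3,324.86


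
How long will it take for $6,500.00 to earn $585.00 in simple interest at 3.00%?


Rearrange the simple interest formula for t:
I = P × r × t  ⇒  t = I / (P × r)
t = $585.00 / ($6,500.00 × 0.03)
t = 3

t = I/(P×r) = 3 years


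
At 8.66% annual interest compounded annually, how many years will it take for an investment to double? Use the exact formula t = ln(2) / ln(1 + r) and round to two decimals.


Doubling condition: (1 + r)^t = 2
Take ln of both sides: t × ln(1 + r) = ln(2)
t = ln(2) / ln(1 + r)
t = 0.693147 / 0.083054
t = 8.35

t = ln(2) / ln(1 + r) = 8.35 years


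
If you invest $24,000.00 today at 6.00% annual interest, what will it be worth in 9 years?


Future value formula: FV = PV × (1 + r)^t
FV = $24,000.00 × (1 + 0.06)^9
FV = $24,000.00 × 1.689479
FV = $40,547.50

FV = PV × (1 + r)^t = $40,547.50


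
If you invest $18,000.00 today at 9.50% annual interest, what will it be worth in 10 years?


Future value formula: FV = PV × (1 + r)^t
FV = $18,000.00 × (1 + 0.095)^10
FV = $18,000.00 × 2.478228
FV = $44,608.10

FV = PV × (1 + r)^t = $44,608.10


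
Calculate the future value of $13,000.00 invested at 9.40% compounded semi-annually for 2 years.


Compound interest formula: A = P(1 + r/n)^(nt)
A = $13,000.00 × (1 + 0.094/2)^(2 × 2)
Growth factor: (1 + 0.094/2)^4 = 1.201674
A = $13,000.00 × 1.201674
A = $15,621.76

A = P(1 + r/n)^(nt) = $15,621.76


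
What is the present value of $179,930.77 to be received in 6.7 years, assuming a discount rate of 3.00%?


Present value formula: PV = FV / (1 + r)^t
PV = $179,930.77 / (1 + 0.03)^6.7
PV = $179,930.77 / 1.219016
PV = $147,603.29

PV = FV / (1 + r)^t = $147,603.29


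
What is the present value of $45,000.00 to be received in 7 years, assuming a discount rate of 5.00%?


Present value formula: PV = FV / (1 + r)^t
PV = $45,000.00 / (1 + 0.05)^7
PV = $45,000.00 / 1.4071004
PV = $31,980.66

PV = FV / (1 + r)^t = $31,980.66


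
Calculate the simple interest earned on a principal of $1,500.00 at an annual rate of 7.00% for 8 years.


Simple interest formula: I = P × r × t
I = $1,500.00 × 0.07 × 8
I = $840.00

I = P × r × t = $840.00


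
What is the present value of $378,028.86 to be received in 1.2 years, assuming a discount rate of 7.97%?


Present value formula: PV = FV / (1 + r)^t
PV = $378,028.86 / (1 + 0.0797)^1.2
PV = $378,028.86 / 1.0963866
PV = $344,795.22

PV = FV / (1 + r)^t = $344,795.22


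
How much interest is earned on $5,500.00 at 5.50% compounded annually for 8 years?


Compound interest earned = final amount − principal.
A = P(1 + r/n)^(nt) = $5,500.00 × (1 + 0.055/1)^(1 × 8) = $8,440.78
Interest = A − P = $8,440.78 − $5,500.00 = $2,940.78

Interest = A - P = $2,940.78


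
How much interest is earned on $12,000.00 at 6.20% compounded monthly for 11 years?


Compound interest earned = final amount − principal.
A = P(1 + r/n)^(nt) = $12,000.00 × (1 + 0.062/12)^(12 × 11) = $23,692.32
Interest = A − P = $23,692.32 − $12,000.00 = $11,692.32

Interest = A - P = $11,692.32


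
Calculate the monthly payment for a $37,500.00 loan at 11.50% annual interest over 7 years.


Loan payment formula: PMT = PV × r / (1 − (1 + r)^(−n))
Monthly rate r = 0.115/12 ≈ 0.00958333, n = 84 months
Denominator: 1 − (1 + 0.115/12)^(−84) = 0.551195
PMT = $37,500.00 × (0.115/12) / 0.551195
PMT = $651.99 per month

PMT = PV × r / (1-(1+r)^(-n)) = $651.99/month


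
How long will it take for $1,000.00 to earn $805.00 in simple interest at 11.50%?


Rearrange the simple interest formula for t:
I = P × r × t  ⇒  t = I / (P × r)
t = $805.00 / ($1,000.00 × 0.115)
t = 7

t = I/(P×r) = 7 years


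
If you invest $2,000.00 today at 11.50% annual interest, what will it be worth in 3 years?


Future value formula: FV = PV × (1 + r)^t
FV = $2,000.00 × (1 + 0.115)^3
FV = $2,000.00 × 1.386196
FV = $2,772.39

FV = PV × (1 + r)^t = $2,772.39


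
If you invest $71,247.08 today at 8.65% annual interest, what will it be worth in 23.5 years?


Future value formula: FV = PV × (1 + r)^t
FV = $71,247.08 × (1 + 0.0865)^23.5
FV = $71,247.08 × 7.0258467
FV = $500,571.06

FV = PV × (1 + r)^t = $500,571.06


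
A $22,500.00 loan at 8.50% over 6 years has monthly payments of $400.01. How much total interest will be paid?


Total paid over the life of the loan = PMT × n.
Total paid = $400.01 × 72 = $28,800.72
Total interest = total paid − principal = $28,800.72 − $22,500.00 = $6,300.72

Total interest = (PMT × n) - PV = $6,300.72


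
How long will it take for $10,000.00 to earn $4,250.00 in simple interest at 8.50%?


Rearrange the simple interest formula for t:
I = P × r × t  ⇒  t = I / (P × r)
t = $4,250.00 / ($10,000.00 × 0.085)
t = 5

t = I/(P×r) = 5 years


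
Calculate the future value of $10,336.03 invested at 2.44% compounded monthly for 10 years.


Compound interest formula: A = P(1 + r/n)^(nt)
A = $10,336.03 × (1 + 0.0244/12)^(12 × 10)
Growth factor: (1 + 0.0244/12)^120 = 1.2760282
A = $10,336.03 × 1.2760282
A = $13,189.07

A = P(1 + r/n)^(nt) = $13,189.07


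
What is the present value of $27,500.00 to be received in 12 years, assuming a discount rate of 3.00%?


Present value formula: PV = FV / (1 + r)^t
PV = $27,500.00 / (1 + 0.03)^12
PV = $27,500.00 / 1.425761
PV = $19,287.95

PV = FV / (1 + r)^t = $19,287.95


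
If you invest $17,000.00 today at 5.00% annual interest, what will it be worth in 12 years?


Future value formula: FV = PV × (1 + r)^t
FV = $17,000.00 × (1 + 0.05)^12
FV = $17,000.00 × 1.7958563
FV = $30,529.56

FV = PV × (1 + r)^t = $30,529.56


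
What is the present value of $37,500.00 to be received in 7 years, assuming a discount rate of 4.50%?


Present value formula: PV = FV / (1 + r)^t
PV = $37,500.00 / (1 + 0.045)^7
PV = $37,500.00 / 1.3608618
PV = $27,556.07

PV = FV / (1 + r)^t = $27,556.07


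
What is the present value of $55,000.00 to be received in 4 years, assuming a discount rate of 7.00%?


Present value formula: PV = FV / (1 + r)^t
PV = $55,000.00 / (1 + 0.07)^4
PV = $55,000.00 / 1.310796
PV = $41,959.24

PV = FV / (1 + r)^t = $41,959.24


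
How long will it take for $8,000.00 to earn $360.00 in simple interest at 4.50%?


Rearrange the simple interest formula for t:
I = P × r × t  ⇒  t = I / (P × r)
t = $360.00 / ($8,000.00 × 0.045)
t = 1

t = I/(P×r) = 1 year


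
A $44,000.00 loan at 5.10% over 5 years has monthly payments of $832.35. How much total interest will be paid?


Total paid over the life of the loan = PMT × n.
Total paid = $832.35 × 60 = $49,941.00
Total interest = total paid − principal = $49,941.00 − $44,000.00 = $5,941.00

Total interest = (PMT × n) - PV = $5,941.00


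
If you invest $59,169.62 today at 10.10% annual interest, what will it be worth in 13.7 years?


Future value formula: FV = PV × (1 + r)^t
FV = $59,169.62 × (1 + 0.101)^13.7
FV = $59,169.62 × 3.7366831
FV = $221,098.12

FV = PV × (1 + r)^t = $221,098.12


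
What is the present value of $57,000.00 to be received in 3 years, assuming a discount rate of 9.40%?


Present value formula: PV = FV / (1 + r)^t
PV = $57,000.00 / (1 + 0.094)^3
PV = $57,000.00 / 1.3093386
PV = $43,533.43

PV = FV / (1 + r)^t = $43,533.43


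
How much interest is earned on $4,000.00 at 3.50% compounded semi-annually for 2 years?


Compound interest earned = final amount − principal.
A = P(1 + r/n)^(nt) = $4,000.00 × (1 + 0.035/2)^(2 × 2) = $4,287.44
Interest = A − P = $4,287.44 − $4,000.00 = $287.44

Interest = A - P = $287.44


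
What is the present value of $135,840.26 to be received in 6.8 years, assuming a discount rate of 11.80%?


Present value formula: PV = FV / (1 + r)^t
PV = $135,840.26 / (1 + 0.118)^6.8
PV = $135,840.26 / 2.1350314
PV = $63,624.48

PV = FV / (1 + r)^t = $63,624.48


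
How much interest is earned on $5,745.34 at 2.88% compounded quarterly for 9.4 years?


Compound interest earned = final amount − principal.
A = P(1 + r/n)^(nt) = $5,745.34 × (1 + 0.0288/4)^(4 × 9.4) = $7,524.31
Interest = A − P = $7,524.31 − $5,745.34 = $1,778.97

Interest = A - P = $1,778.97


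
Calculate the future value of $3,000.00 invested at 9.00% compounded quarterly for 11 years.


Compound interest formula: A = P(1 + r/n)^(nt)
A = $3,000.00 × (1 + 0.09/4)^(4 × 11)
Growth factor: (1 + 0.09/4)^44 = 2.661864
A = $3,000.00 × 2.661864
A = $7,985.59

A = P(1 + r/n)^(nt) = $7,985.59


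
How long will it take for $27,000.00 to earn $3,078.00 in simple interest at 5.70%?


Rearrange the simple interest formula for t:
I = P × r × t  ⇒  t = I / (P × r)
t = $3,078.00 / ($27,000.00 × 0.057)
t = 2

t = I/(P×r) = 2 years


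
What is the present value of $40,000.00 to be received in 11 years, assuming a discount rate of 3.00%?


Present value formula: PV = FV / (1 + r)^t
PV = $40,000.00 / (1 + 0.03)^11
PV = $40,000.00 / 1.384234
PV = $28,896.85

PV = FV / (1 + r)^t = $28,896.85


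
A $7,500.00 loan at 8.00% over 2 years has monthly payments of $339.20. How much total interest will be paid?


Total paid over the life of the loan = PMT × n.
Total paid = $339.20 × 24 = $8,140.80
Total interest = total paid − principal = $8,140.80 − $7,500.00 = $640.80

Total interest = (PMT × n) - PV = $640.80


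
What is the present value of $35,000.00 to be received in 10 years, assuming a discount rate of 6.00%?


Present value formula: PV = FV / (1 + r)^t
PV = $35,000.00 / (1 + 0.06)^10
PV = $35,000.00 / 1.7908477
PV = $19,543.82

PV = FV / (1 + r)^t = $19,543.82


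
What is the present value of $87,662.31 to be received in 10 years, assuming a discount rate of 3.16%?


Present value formula: PV = FV / (1 + r)^t
PV = $87,662.31 / (1 + 0.0316)^10
PV = $87,662.31 / 1.3649393
PV = $64,224.33

PV = FV / (1 + r)^t = $64,224.33


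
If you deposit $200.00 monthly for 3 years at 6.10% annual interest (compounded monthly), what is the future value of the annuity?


Future value of an ordinary annuity: FV = PMT × ((1 + r)^n − 1) / r
Monthly rate r = 0.061/12 ≈ 0.00508333, n = 36
FV = $200.00 × ((1 + 0.061/12)^36 − 1) / (0.061/12)
FV = $200.00 × 39.394996
FV = $7,879.00

FV = PMT × ((1+r)^n - 1)/r = $7,879.00


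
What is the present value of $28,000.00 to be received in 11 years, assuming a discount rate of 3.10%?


Present value formula: PV = FV / (1 + r)^t
PV = $28,000.00 / (1 + 0.031)^11
PV = $28,000.00 / 1.399089
PV = $20,013.02

PV = FV / (1 + r)^t = $20,013.02


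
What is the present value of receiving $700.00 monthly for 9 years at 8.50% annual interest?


Present value of an ordinary annuity: PV = PMT × (1 − (1 + r)^(−n)) / r
Monthly rate r = 0.085/12 ≈ 0.00708333, n = 108
PV = $700.00 × (1 − (1 + 0.085/12)^(−108)) / (0.085/12)
PV = $700.00 × 75.304875
PV = $52,713.41

PV = PMT × (1-(1+r)^(-n))/r = $52,713.41
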